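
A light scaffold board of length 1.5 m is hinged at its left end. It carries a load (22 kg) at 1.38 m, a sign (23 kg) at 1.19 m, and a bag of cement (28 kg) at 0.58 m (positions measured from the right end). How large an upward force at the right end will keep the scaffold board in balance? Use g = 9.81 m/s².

Take moments about the left end.
Load: 22 × 9.81 = 215.8 N down at 1.38 m → arm 0.12 m, τ = 215.8 × 0.12 = 25.9 N·m clockwise.
Sign: 23 × 9.81 = 225.6 N down at 1.19 m → arm 0.31 m, τ = 225.6 × 0.31 = 69.94 N·m clockwise.
Bag of cement: 28 × 9.81 = 274.7 N down at 0.58 m → arm 0.92 m, τ = 274.7 × 0.92 = 252.7 N·m clockwise.
Net moment of the loads = 348.5 N·m clockwise.
The upward force F acts at the right end, arm 1.5 m, giving F × 1.5 counterclockwise.
Balancing moments: F × 1.5 = 348.5, giving F = 348.5 / 1.5 = 232 N.

F ≈ 232 N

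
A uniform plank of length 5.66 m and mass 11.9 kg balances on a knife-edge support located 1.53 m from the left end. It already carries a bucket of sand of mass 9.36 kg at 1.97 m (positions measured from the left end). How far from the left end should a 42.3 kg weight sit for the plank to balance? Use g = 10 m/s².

x ≈ 1.07 m from the left end

Taking torques about the knife-edge support (at 1.53 m from the left end):
Beam weight: 11.9 × 10 = 119 N down at 2.83 m → arm 1.3 m, τ = 119 × 1.3 = 154.7 N·m clockwise.
Bucket of sand: 9.36 × 10 = 93.6 N down at 1.97 m → arm 0.44 m, τ = 93.6 × 0.44 = 41.18 N·m clockwise.
Net moment of existing loads = 195.9 N·m clockwise.
The weight weighs 42.3 × 10 = 423 N and must supply an equal counterclockwise moment, so its lever arm about the knife-edge support is 195.9 / 423 = 0.463 m.
That puts it at 1.53 − 0.463 = 1.07 m from the left end.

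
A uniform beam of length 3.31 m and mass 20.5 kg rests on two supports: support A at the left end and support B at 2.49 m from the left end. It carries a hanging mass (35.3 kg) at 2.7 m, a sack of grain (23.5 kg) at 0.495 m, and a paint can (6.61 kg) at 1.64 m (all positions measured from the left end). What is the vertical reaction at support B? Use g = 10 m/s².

Taking torques about support A:
Beam weight: 20.5 × 10 = 205 N down at 1.655 m → arm 1.655 m, τ = 205 × 1.655 = 339.3 N·m clockwise.
Hanging mass: 35.3 × 10 = 353 N down at 2.7 m → arm 2.7 m, τ = 353 × 2.7 = 953.1 N·m clockwise.
Sack of grain: 23.5 × 10 = 235 N down at 0.495 m → arm 0.495 m, τ = 235 × 0.495 = 116.3 N·m clockwise.
Paint can: 6.61 × 10 = 66.1 N down at 1.64 m → arm 1.64 m, τ = 66.1 × 1.64 = 108.4 N·m clockwise.
Net load moment about support A = 1517 N·m clockwise.
Reaction R at support B is upward at 2.49 m, arm 2.49 m → moment R × 2.49 counterclockwise.
For rotational equilibrium, R × 2.49 = 1517, so R = 609 N.

R_B ≈ 609 N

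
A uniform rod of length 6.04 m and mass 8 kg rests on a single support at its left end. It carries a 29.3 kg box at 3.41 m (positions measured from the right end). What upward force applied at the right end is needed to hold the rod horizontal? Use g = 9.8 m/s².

F ≈ 164 N

Taking torques about the left end:
Beam weight: 8 × 9.8 = 78.4 N down at 3.02 m → arm 3.02 m, τ = 78.4 × 3.02 = 236.8 N·m clockwise.
Box: 29.3 × 9.8 = 287.1 N down at 3.41 m → arm 2.63 m, τ = 287.1 × 2.63 = 755.1 N·m clockwise.
Net moment of the loads = 991.9 N·m clockwise.
The upward force F acts at the right end, arm 6.04 m, giving F × 6.04 counterclockwise.
Balancing moments: F × 6.04 = 991.9, giving F = 991.9 / 6.04 = 164 N.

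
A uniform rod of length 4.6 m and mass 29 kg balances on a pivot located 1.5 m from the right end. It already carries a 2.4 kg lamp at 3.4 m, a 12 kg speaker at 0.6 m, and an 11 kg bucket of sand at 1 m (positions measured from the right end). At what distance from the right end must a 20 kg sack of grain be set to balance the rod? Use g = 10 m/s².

About the pivot (at 1.5 m from the right end):
Beam weight: 29 × 10 = 290 N down at 2.3 m → arm 0.8 m, τ = 290 × 0.8 = 232 N·m counterclockwise.
Lamp: 2.4 × 10 = 24 N down at 3.4 m → arm 1.9 m, τ = 24 × 1.9 = 45.6 N·m counterclockwise.
Speaker: 12 × 10 = 120 N down at 0.6 m → arm 0.9 m, τ = 120 × 0.9 = 108 N·m clockwise.
Bucket of sand: 11 × 10 = 110 N down at 1 m → arm 0.5 m, τ = 110 × 0.5 = 55 N·m clockwise.
Net moment of existing loads = 114.6 N·m counterclockwise.
The sack of grain weighs 20 × 10 = 200 N and must supply an equal clockwise moment, so its lever arm about the pivot is 114.6 / 200 = 0.573 m.
That puts it at 1.5 − 0.573 = 0.927 m from the right end.

x ≈ 0.927 m from the right end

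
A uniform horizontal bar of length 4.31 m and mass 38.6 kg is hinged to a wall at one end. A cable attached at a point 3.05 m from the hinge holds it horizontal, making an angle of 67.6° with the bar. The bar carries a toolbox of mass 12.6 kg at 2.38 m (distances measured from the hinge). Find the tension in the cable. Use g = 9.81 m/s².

Choose the hinge as the axis so the unknown hinge reaction has zero arm there.
Beam weight: 38.6 × 9.81 = 378.7 N down at 2.155 m → arm 2.155 m, τ = 378.7 × 2.155 = 816.1 N·m clockwise.
Toolbox: 12.6 × 9.81 = 123.6 N down at 2.38 m → arm 2.38 m, τ = 123.6 × 2.38 = 294.2 N·m clockwise.
Total clockwise load moment = 1110 N·m.
The cable tension T acts at 3.05 m; only its component perpendicular to the bar, T sinθ, produces torque. sin 67.6° = 0.9245.
Setting net torque to zero: T × 3.05 × 0.9245 = 1110 → T = 1110 / 2.82 = 394 N.

T ≈ 394 N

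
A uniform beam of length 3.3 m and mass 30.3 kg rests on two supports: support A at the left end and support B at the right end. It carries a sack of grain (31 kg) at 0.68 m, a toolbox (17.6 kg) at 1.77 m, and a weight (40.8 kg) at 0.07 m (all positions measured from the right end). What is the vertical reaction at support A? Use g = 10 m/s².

R_A ≈ 318 N

Taking torques about support B:
Beam weight: 30.3 × 10 = 303 N down at 1.65 m → arm 1.65 m, τ = 303 × 1.65 = 499.9 N·m counterclockwise.
Sack of grain: 31 × 10 = 310 N down at 0.68 m → arm 0.68 m, τ = 310 × 0.68 = 210.8 N·m counterclockwise.
Toolbox: 17.6 × 10 = 176 N down at 1.77 m → arm 1.77 m, τ = 176 × 1.77 = 311.5 N·m counterclockwise.
Weight: 40.8 × 10 = 408 N down at 0.07 m → arm 0.07 m, τ = 408 × 0.07 = 28.56 N·m counterclockwise.
Net load moment about support B = 1051 N·m counterclockwise.
Reaction R at support A is upward at 3.3 m, arm 3.3 m → moment R × 3.3 clockwise.
Στ = 0 ⇒ R × 3.3 = 1051 ⇒ R = 318 N.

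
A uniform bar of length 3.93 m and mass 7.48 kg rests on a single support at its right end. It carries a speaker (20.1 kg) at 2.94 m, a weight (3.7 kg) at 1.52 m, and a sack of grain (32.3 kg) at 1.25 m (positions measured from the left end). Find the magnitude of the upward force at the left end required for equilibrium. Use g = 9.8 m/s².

F ≈ 324 N

About the right end:
Beam weight: 7.48 × 9.8 = 73.3 N down at 1.965 m → arm 1.965 m, τ = 73.3 × 1.965 = 144 N·m counterclockwise.
Speaker: 20.1 × 9.8 = 197 N down at 2.94 m → arm 0.99 m, τ = 197 × 0.99 = 195 N·m counterclockwise.
Weight: 3.7 × 9.8 = 36.26 N down at 1.52 m → arm 2.41 m, τ = 36.26 × 2.41 = 87.39 N·m counterclockwise.
Sack of grain: 32.3 × 9.8 = 316.5 N down at 1.25 m → arm 2.68 m, τ = 316.5 × 2.68 = 848.2 N·m counterclockwise.
Net moment of the loads = 1275 N·m counterclockwise.
The upward force F acts at the left end, arm 3.93 m, giving F × 3.93 clockwise.
Στ = 0 ⇒ F × 3.93 = 1275 ⇒ F = 1275 / 3.93 = 324 N.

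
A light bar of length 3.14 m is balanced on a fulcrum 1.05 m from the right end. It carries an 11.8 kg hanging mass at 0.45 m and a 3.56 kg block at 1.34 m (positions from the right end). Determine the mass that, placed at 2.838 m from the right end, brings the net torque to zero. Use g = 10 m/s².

About the fulcrum (at 1.05 m from the right end):
Hanging mass: 11.8 × 10 = 118 N down at 0.45 m → arm 0.6 m, τ = 118 × 0.6 = 70.8 N·m clockwise.
Block: 3.56 × 10 = 35.6 N down at 1.34 m → arm 0.29 m, τ = 35.6 × 0.29 = 10.32 N·m counterclockwise.
Net moment of known loads = 60.48 N·m clockwise.
An unknown mass m at 2.838 m has arm 1.788 m; its moment is m·g·1.788 counterclockwise.
For rotational equilibrium, m × 10 × 1.788 = 60.48, so m = 60.48 / (10 × 1.788) = 3.38 kg.

m ≈ 3.38 kg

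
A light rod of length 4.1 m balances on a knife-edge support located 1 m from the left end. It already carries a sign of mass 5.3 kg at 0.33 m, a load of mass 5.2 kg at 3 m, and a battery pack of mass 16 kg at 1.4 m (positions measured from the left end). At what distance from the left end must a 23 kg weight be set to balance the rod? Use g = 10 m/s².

Choose the knife-edge support (at 1 m from the left end) as the axis so the support reaction has zero arm there.
Sign: 5.3 × 10 = 53 N down at 0.33 m → arm 0.67 m, τ = 53 × 0.67 = 35.51 N·m counterclockwise.
Load: 5.2 × 10 = 52 N down at 3 m → arm 2 m, τ = 52 × 2 = 104 N·m clockwise.
Battery pack: 16 × 10 = 160 N down at 1.4 m → arm 0.4 m, τ = 160 × 0.4 = 64 N·m clockwise.
Net moment of existing loads = 132.5 N·m clockwise.
The weight weighs 23 × 10 = 230 N and must supply an equal counterclockwise moment, so its lever arm about the knife-edge support is 132.5 / 230 = 0.576 m.
That puts it at 1 − 0.576 = 0.424 m from the left end.

x ≈ 0.424 m from the left end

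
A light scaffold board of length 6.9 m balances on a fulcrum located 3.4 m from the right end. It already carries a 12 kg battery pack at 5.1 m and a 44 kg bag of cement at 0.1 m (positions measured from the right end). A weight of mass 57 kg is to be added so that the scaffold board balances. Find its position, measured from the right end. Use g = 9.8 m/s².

About the fulcrum (at 3.4 m from the right end):
Battery pack: 12 × 9.8 = 117.6 N down at 5.1 m → arm 1.7 m, τ = 117.6 × 1.7 = 199.9 N·m counterclockwise.
Bag of cement: 44 × 9.8 = 431.2 N down at 0.1 m → arm 3.3 m, τ = 431.2 × 3.3 = 1423 N·m clockwise.
Net moment of existing loads = 1223 N·m clockwise.
The weight weighs 57 × 9.8 = 558.6 N and must supply an equal counterclockwise moment, so its lever arm about the fulcrum is 1223 / 558.6 = 2.19 m.
That puts it at 3.4 + 2.19 = 5.59 m from the right end.

x ≈ 5.59 m from the right end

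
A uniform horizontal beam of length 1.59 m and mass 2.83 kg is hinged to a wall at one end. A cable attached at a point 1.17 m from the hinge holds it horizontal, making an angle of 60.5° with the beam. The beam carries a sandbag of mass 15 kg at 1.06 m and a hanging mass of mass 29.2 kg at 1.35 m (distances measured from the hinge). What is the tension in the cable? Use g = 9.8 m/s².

T ≈ 554 N

Take moments about the hinge.
Beam weight: 2.83 × 9.8 = 27.73 N down at 0.795 m → arm 0.795 m, τ = 27.73 × 0.795 = 22.05 N·m clockwise.
Sandbag: 15 × 9.8 = 147 N down at 1.06 m → arm 1.06 m, τ = 147 × 1.06 = 155.8 N·m clockwise.
Hanging mass: 29.2 × 9.8 = 286.2 N down at 1.35 m → arm 1.35 m, τ = 286.2 × 1.35 = 386.4 N·m clockwise.
Total clockwise load moment = 564.2 N·m.
The cable tension T acts at 1.17 m; only its component perpendicular to the beam, T sinθ, produces torque. sin 60.5° = 0.8704.
Setting net torque to zero: T × 1.17 × 0.8704 = 564.2 → T = 564.2 / 1.018 = 554 N.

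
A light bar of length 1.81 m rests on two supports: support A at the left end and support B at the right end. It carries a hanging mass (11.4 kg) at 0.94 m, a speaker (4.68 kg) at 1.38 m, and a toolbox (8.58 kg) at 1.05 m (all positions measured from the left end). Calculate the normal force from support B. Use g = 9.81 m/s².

Taking torques about support A:
Hanging mass: 11.4 × 9.81 = 111.8 N down at 0.94 m → arm 0.94 m, τ = 111.8 × 0.94 = 105.1 N·m clockwise.
Speaker: 4.68 × 9.81 = 45.91 N down at 1.38 m → arm 1.38 m, τ = 45.91 × 1.38 = 63.36 N·m clockwise.
Toolbox: 8.58 × 9.81 = 84.17 N down at 1.05 m → arm 1.05 m, τ = 84.17 × 1.05 = 88.38 N·m clockwise.
Net load moment about support A = 256.8 N·m clockwise.
Reaction R at support B is upward at 1.81 m, arm 1.81 m → moment R × 1.81 counterclockwise.
For rotational equilibrium, R × 1.81 = 256.8, so R = 142 N.

R_B ≈ 142 N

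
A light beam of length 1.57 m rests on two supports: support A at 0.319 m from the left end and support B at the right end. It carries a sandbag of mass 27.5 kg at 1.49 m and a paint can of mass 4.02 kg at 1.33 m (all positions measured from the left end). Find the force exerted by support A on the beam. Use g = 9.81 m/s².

R_A ≈ 24.8 N

Take moments about support B.
Sandbag: 27.5 × 9.81 = 269.8 N down at 1.49 m → arm 0.08 m, τ = 269.8 × 0.08 = 21.58 N·m counterclockwise.
Paint can: 4.02 × 9.81 = 39.44 N down at 1.33 m → arm 0.24 m, τ = 39.44 × 0.24 = 9.466 N·m counterclockwise.
Net load moment about support B = 31.05 N·m counterclockwise.
Reaction R at support A is upward at 0.319 m, arm 1.251 m → moment R × 1.251 clockwise.
For rotational equilibrium, R × 1.251 = 31.05, so R = 24.8 N.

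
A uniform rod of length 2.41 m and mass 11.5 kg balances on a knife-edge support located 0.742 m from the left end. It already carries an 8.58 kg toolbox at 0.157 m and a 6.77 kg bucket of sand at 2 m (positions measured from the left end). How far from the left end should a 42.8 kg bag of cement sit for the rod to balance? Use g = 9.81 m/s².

Choose the knife-edge support (at 0.742 m from the left end) as the axis so the support reaction has zero arm there.
Beam weight: 11.5 × 9.81 = 112.8 N down at 1.205 m → arm 0.463 m, τ = 112.8 × 0.463 = 52.23 N·m clockwise.
Toolbox: 8.58 × 9.81 = 84.17 N down at 0.157 m → arm 0.585 m, τ = 84.17 × 0.585 = 49.24 N·m counterclockwise.
Bucket of sand: 6.77 × 9.81 = 66.41 N down at 2 m → arm 1.258 m, τ = 66.41 × 1.258 = 83.54 N·m clockwise.
Net moment of existing loads = 86.53 N·m clockwise.
The bag of cement weighs 42.8 × 9.81 = 419.9 N and must supply an equal counterclockwise moment, so its lever arm about the knife-edge support is 86.53 / 419.9 = 0.206 m.
That puts it at 0.742 − 0.206 = 0.536 m from the left end.

x ≈ 0.536 m from the left end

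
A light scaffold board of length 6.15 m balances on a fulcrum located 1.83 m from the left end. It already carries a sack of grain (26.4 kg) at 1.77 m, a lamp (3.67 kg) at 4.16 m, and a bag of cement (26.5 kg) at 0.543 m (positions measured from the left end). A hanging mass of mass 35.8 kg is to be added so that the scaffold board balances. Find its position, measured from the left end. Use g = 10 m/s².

About the fulcrum (at 1.83 m from the left end):
Sack of grain: 26.4 × 10 = 264 N down at 1.77 m → arm 0.06 m, τ = 264 × 0.06 = 15.84 N·m counterclockwise.
Lamp: 3.67 × 10 = 36.7 N down at 4.16 m → arm 2.33 m, τ = 36.7 × 2.33 = 85.51 N·m clockwise.
Bag of cement: 26.5 × 10 = 265 N down at 0.543 m → arm 1.287 m, τ = 265 × 1.287 = 341.1 N·m counterclockwise.
Net moment of existing loads = 271.4 N·m counterclockwise.
The hanging mass weighs 35.8 × 10 = 358 N and must supply an equal clockwise moment, so its lever arm about the fulcrum is 271.4 / 358 = 0.758 m.
That puts it at 1.83 + 0.758 = 2.59 m from the left end.

x ≈ 2.59 m from the left end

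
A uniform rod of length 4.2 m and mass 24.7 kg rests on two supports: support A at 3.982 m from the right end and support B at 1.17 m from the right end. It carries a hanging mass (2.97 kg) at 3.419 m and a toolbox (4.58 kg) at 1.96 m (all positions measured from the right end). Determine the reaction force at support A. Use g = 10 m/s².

R_A ≈ 118 N

Choose support B as the axis so its reaction then has zero moment arm.
Beam weight: 24.7 × 10 = 247 N down at 2.1 m → arm 0.93 m, τ = 247 × 0.93 = 229.7 N·m counterclockwise.
Hanging mass: 2.97 × 10 = 29.7 N down at 3.419 m → arm 2.249 m, τ = 29.7 × 2.249 = 66.8 N·m counterclockwise.
Toolbox: 4.58 × 10 = 45.8 N down at 1.96 m → arm 0.79 m, τ = 45.8 × 0.79 = 36.18 N·m counterclockwise.
Net load moment about support B = 332.7 N·m counterclockwise.
Reaction R at support A is upward at 3.982 m, arm 2.812 m → moment R × 2.812 clockwise.
For rotational equilibrium, R × 2.812 = 332.7, so R = 118 N.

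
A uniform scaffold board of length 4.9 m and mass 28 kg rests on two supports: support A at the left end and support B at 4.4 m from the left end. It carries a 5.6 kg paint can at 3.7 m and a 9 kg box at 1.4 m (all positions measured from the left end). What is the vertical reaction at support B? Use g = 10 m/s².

R_B ≈ 232 N

About support A:
Beam weight: 28 × 10 = 280 N down at 2.45 m → arm 2.45 m, τ = 280 × 2.45 = 686 N·m clockwise.
Paint can: 5.6 × 10 = 56 N down at 3.7 m → arm 3.7 m, τ = 56 × 3.7 = 207.2 N·m clockwise.
Box: 9 × 10 = 90 N down at 1.4 m → arm 1.4 m, τ = 90 × 1.4 = 126 N·m clockwise.
Net load moment about support A = 1019 N·m clockwise.
Reaction R at support B is upward at 4.4 m, arm 4.4 m → moment R × 4.4 counterclockwise.
Στ = 0 ⇒ R × 4.4 = 1019 ⇒ R = 232 N.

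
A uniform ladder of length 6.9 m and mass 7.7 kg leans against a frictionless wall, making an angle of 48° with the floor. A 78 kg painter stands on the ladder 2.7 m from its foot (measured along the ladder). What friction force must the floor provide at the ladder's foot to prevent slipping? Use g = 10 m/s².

f ≈ 309 N

About the foot of the ladder:
Ladder weight 7.7×10 = 77 N acts at 3.45 m along the ladder; its horizontal arm is 3.45·cos48° = 2.309 m → τ = 177.8 N·m clockwise.
Painter: 78×10 = 780 N at 2.7 m → arm 1.807 m → τ = 1409 N·m clockwise.
Wall normal N acts horizontally at the top; its moment arm is the height L sinθ = 6.9·sin48° = 5.128 m, counterclockwise.
For rotational equilibrium, N × 5.128 = 1587, so N = 309 N.
ΣFx = 0: friction at the foot balances the wall's push, so f = N_wall = 309 N.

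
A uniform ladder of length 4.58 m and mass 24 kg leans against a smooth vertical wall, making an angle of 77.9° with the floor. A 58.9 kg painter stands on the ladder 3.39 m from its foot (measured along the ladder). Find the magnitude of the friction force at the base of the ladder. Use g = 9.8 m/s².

Sum moments about the foot of the ladder (the floor normal and friction both act there and drop out).
Ladder weight 24×9.8 = 235.2 N acts at 2.29 m along the ladder; its horizontal arm is 2.29·cos77.9° = 0.48 m → τ = 112.9 N·m clockwise.
Painter: 58.9×9.8 = 577.2 N at 3.39 m → arm 0.7106 m → τ = 410.2 N·m clockwise.
Wall normal N acts horizontally at the top; its moment arm is the height L sinθ = 4.58·sin77.9° = 4.478 m, counterclockwise.
Balancing moments: N × 4.478 = 523.1, giving N = 117 N.
ΣFx = 0: friction at the foot balances the wall's push, so f = N_wall = 117 N.

f ≈ 117 N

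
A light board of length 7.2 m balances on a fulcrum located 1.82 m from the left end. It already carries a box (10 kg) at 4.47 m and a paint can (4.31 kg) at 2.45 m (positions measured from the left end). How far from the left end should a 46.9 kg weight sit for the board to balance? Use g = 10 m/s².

x ≈ 1.2 m from the left end

Taking torques about the fulcrum (at 1.82 m from the left end):
Box: 10 × 10 = 100 N down at 4.47 m → arm 2.65 m, τ = 100 × 2.65 = 265 N·m clockwise.
Paint can: 4.31 × 10 = 43.1 N down at 2.45 m → arm 0.63 m, τ = 43.1 × 0.63 = 27.15 N·m clockwise.
Net moment of existing loads = 292.1 N·m clockwise.
The weight weighs 46.9 × 10 = 469 N and must supply an equal counterclockwise moment, so its lever arm about the fulcrum is 292.1 / 469 = 0.623 m.
That puts it at 1.82 − 0.623 = 1.2 m from the left end.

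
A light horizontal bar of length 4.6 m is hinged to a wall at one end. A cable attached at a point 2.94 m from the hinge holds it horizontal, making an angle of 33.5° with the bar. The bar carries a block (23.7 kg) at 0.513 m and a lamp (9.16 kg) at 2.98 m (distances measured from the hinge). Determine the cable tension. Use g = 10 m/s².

Choose the hinge as the axis so the unknown hinge reaction has zero arm there.
Block: 23.7 × 10 = 237 N down at 0.513 m → arm 0.513 m, τ = 237 × 0.513 = 121.6 N·m clockwise.
Lamp: 9.16 × 10 = 91.6 N down at 2.98 m → arm 2.98 m, τ = 91.6 × 2.98 = 273 N·m clockwise.
Total clockwise load moment = 394.6 N·m.
The cable tension T acts at 2.94 m; only its component perpendicular to the bar, T sinθ, produces torque. sin 33.5° = 0.5519.
Balancing moments: T × 2.94 × 0.5519 = 394.6, giving T = 394.6 / 1.623 = 243 N.

T ≈ 243 N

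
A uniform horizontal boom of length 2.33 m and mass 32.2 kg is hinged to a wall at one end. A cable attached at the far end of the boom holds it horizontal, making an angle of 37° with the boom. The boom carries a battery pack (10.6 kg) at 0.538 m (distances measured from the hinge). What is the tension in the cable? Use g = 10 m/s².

Choose the hinge as the axis so the unknown hinge reaction has zero arm there.
Beam weight: 32.2 × 10 = 322 N down at 1.165 m → arm 1.165 m, τ = 322 × 1.165 = 375.1 N·m clockwise.
Battery pack: 10.6 × 10 = 106 N down at 0.538 m → arm 0.538 m, τ = 106 × 0.538 = 57.03 N·m clockwise.
Total clockwise load moment = 432.1 N·m.
The cable tension T acts at 2.33 m; only its component perpendicular to the boom, T sinθ, produces torque. sin 37° = 0.6018.
For rotational equilibrium, T × 2.33 × 0.6018 = 432.1, so T = 432.1 / 1.402 = 308 N.

T ≈ 308 N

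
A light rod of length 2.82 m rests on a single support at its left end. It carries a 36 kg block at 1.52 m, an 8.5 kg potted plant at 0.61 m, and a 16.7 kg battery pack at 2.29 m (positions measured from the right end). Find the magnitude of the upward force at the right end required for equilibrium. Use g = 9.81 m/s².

F ≈ 259 N

Take moments about the left end.
Block: 36 × 9.81 = 353.2 N down at 1.52 m → arm 1.3 m, τ = 353.2 × 1.3 = 459.2 N·m clockwise.
Potted plant: 8.5 × 9.81 = 83.39 N down at 0.61 m → arm 2.21 m, τ = 83.39 × 2.21 = 184.3 N·m clockwise.
Battery pack: 16.7 × 9.81 = 163.8 N down at 2.29 m → arm 0.53 m, τ = 163.8 × 0.53 = 86.81 N·m clockwise.
Net moment of the loads = 730.3 N·m clockwise.
The upward force F acts at the right end, arm 2.82 m, giving F × 2.82 counterclockwise.
For rotational equilibrium, F × 2.82 = 730.3, so F = 730.3 / 2.82 = 259 N.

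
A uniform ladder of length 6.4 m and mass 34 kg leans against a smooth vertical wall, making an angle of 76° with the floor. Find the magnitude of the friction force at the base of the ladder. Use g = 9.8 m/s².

About the foot of the ladder:
Ladder weight 34×9.8 = 333.2 N acts at 3.2 m along the ladder; its horizontal arm is 3.2·cos76° = 0.7742 m → τ = 258 N·m clockwise.
Wall normal N acts horizontally at the top; its moment arm is the height L sinθ = 6.4·sin76° = 6.21 m, counterclockwise.
For rotational equilibrium, N × 6.21 = 258, so N = 41.5 N.
ΣFx = 0: friction at the foot balances the wall's push, so f = N_wall = 41.5 N.

f ≈ 41.5 N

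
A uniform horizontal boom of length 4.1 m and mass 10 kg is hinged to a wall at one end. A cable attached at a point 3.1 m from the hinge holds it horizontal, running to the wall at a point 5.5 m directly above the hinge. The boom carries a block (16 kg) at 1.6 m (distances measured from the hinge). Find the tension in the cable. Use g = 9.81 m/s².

Taking torques about the hinge:
Beam weight: 10 × 9.81 = 98.1 N down at 2.05 m → arm 2.05 m, τ = 98.1 × 2.05 = 201.1 N·m clockwise.
Block: 16 × 9.81 = 157 N down at 1.6 m → arm 1.6 m, τ = 157 × 1.6 = 251.2 N·m clockwise.
Total clockwise load moment = 452.3 N·m.
The cable tension T acts at 3.1 m; only its component perpendicular to the boom, T sinθ, produces torque. sinθ = h/√(h²+d²) = 5.5/√(5.5²+3.1²) = 0.8712.
Στ = 0 ⇒ T × 3.1 × 0.8712 = 452.3 ⇒ T = 452.3 / 2.701 = 167 N.

T ≈ 167 N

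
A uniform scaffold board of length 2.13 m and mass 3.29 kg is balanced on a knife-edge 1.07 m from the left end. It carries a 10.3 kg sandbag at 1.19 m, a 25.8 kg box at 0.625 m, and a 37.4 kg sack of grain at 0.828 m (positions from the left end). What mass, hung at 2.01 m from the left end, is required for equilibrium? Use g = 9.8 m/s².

m ≈ 20.5 kg

Take moments about the knife-edge (at 1.07 m from the left end).
Beam weight: 3.29 × 9.8 = 32.24 N down at 1.065 m → arm 0.005 m, τ = 32.24 × 0.005 = 0.1612 N·m counterclockwise.
Sandbag: 10.3 × 9.8 = 100.9 N down at 1.19 m → arm 0.12 m, τ = 100.9 × 0.12 = 12.11 N·m clockwise.
Box: 25.8 × 9.8 = 252.8 N down at 0.625 m → arm 0.445 m, τ = 252.8 × 0.445 = 112.5 N·m counterclockwise.
Sack of grain: 37.4 × 9.8 = 366.5 N down at 0.828 m → arm 0.242 m, τ = 366.5 × 0.242 = 88.69 N·m counterclockwise.
Net moment of known loads = 189.2 N·m counterclockwise.
An unknown mass m at 2.01 m has arm 0.94 m; its moment is m·g·0.94 clockwise.
For rotational equilibrium, m × 9.8 × 0.94 = 189.2, so m = 189.2 / (9.8 × 0.94) = 20.5 kg.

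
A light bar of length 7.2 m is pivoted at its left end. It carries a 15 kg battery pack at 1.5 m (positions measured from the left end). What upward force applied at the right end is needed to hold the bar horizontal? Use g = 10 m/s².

F ≈ 31.2 N

Sum moments about the left end (the unknown pivot reaction has zero arm there).
Battery pack: 15 × 10 = 150 N down at 1.5 m → arm 1.5 m, τ = 150 × 1.5 = 225 N·m clockwise.
Net moment of the loads = 225 N·m clockwise.
The upward force F acts at the right end, arm 7.2 m, giving F × 7.2 counterclockwise.
Setting net torque to zero: F × 7.2 = 225 → F = 225 / 7.2 = 31.2 N.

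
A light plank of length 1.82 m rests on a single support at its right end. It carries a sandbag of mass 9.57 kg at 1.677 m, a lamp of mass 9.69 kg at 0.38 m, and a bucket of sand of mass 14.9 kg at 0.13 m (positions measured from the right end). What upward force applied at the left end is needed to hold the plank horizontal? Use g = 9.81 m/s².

F ≈ 117 N

About the right end:
Sandbag: 9.57 × 9.81 = 93.88 N down at 1.677 m → arm 1.677 m, τ = 93.88 × 1.677 = 157.4 N·m counterclockwise.
Lamp: 9.69 × 9.81 = 95.06 N down at 0.38 m → arm 0.38 m, τ = 95.06 × 0.38 = 36.12 N·m counterclockwise.
Bucket of sand: 14.9 × 9.81 = 146.2 N down at 0.13 m → arm 0.13 m, τ = 146.2 × 0.13 = 19.01 N·m counterclockwise.
Net moment of the loads = 212.5 N·m counterclockwise.
The upward force F acts at the left end, arm 1.82 m, giving F × 1.82 clockwise.
Balancing moments: F × 1.82 = 212.5, giving F = 212.5 / 1.82 = 117 N.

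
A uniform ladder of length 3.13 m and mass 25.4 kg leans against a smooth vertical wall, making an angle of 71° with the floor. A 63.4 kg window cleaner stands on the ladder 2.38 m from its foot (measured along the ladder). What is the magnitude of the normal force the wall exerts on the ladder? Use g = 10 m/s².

Taking torques about the foot of the ladder:
Ladder weight 25.4×10 = 254 N acts at 1.565 m along the ladder; its horizontal arm is 1.565·cos71° = 0.5095 m → τ = 129.4 N·m clockwise.
Window cleaner: 63.4×10 = 634 N at 2.38 m → arm 0.7749 m → τ = 491.3 N·m clockwise.
Wall normal N acts horizontally at the top; its moment arm is the height L sinθ = 3.13·sin71° = 2.959 m, counterclockwise.
Setting net torque to zero: N × 2.959 = 620.7 → N = 210 N.

N_wall ≈ 210 N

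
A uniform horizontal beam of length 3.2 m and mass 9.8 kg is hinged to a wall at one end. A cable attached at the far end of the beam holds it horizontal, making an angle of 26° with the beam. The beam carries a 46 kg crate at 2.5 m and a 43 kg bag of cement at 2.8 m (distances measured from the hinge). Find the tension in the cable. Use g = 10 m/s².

T ≈ 1790 N

Choose the hinge as the axis so the unknown hinge reaction has zero arm there.
Beam weight: 9.8 × 10 = 98 N down at 1.6 m → arm 1.6 m, τ = 98 × 1.6 = 156.8 N·m clockwise.
Crate: 46 × 10 = 460 N down at 2.5 m → arm 2.5 m, τ = 460 × 2.5 = 1150 N·m clockwise.
Bag of cement: 43 × 10 = 430 N down at 2.8 m → arm 2.8 m, τ = 430 × 2.8 = 1204 N·m clockwise.
Total clockwise load moment = 2511 N·m.
The cable tension T acts at 3.2 m; only its component perpendicular to the beam, T sinθ, produces torque. sin 26° = 0.4384.
For rotational equilibrium, T × 3.2 × 0.4384 = 2511, so T = 2511 / 1.403 = 1790 N.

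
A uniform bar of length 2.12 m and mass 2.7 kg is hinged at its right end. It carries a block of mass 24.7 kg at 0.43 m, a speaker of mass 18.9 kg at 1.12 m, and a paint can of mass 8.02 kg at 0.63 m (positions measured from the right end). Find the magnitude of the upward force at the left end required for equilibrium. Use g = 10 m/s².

F ≈ 187 N

About the right end:
Beam weight: 2.7 × 10 = 27 N down at 1.06 m → arm 1.06 m, τ = 27 × 1.06 = 28.62 N·m counterclockwise.
Block: 24.7 × 10 = 247 N down at 0.43 m → arm 0.43 m, τ = 247 × 0.43 = 106.2 N·m counterclockwise.
Speaker: 18.9 × 10 = 189 N down at 1.12 m → arm 1.12 m, τ = 189 × 1.12 = 211.7 N·m counterclockwise.
Paint can: 8.02 × 10 = 80.2 N down at 0.63 m → arm 0.63 m, τ = 80.2 × 0.63 = 50.53 N·m counterclockwise.
Net moment of the loads = 397 N·m counterclockwise.
The upward force F acts at the left end, arm 2.12 m, giving F × 2.12 clockwise.
Balancing moments: F × 2.12 = 397, giving F = 397 / 2.12 = 187 N.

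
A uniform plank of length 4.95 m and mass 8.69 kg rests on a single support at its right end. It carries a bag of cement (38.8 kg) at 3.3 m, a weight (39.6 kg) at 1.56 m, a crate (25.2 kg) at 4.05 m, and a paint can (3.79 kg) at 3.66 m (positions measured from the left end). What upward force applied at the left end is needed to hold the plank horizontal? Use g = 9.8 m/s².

F ≈ 490 N

Sum moments about the right end (the unknown pivot reaction has zero arm there).
Beam weight: 8.69 × 9.8 = 85.16 N down at 2.475 m → arm 2.475 m, τ = 85.16 × 2.475 = 210.8 N·m counterclockwise.
Bag of cement: 38.8 × 9.8 = 380.2 N down at 3.3 m → arm 1.65 m, τ = 380.2 × 1.65 = 627.3 N·m counterclockwise.
Weight: 39.6 × 9.8 = 388.1 N down at 1.56 m → arm 3.39 m, τ = 388.1 × 3.39 = 1316 N·m counterclockwise.
Crate: 25.2 × 9.8 = 247 N down at 4.05 m → arm 0.9 m, τ = 247 × 0.9 = 222.3 N·m counterclockwise.
Paint can: 3.79 × 9.8 = 37.14 N down at 3.66 m → arm 1.29 m, τ = 37.14 × 1.29 = 47.91 N·m counterclockwise.
Net moment of the loads = 2424 N·m counterclockwise.
The upward force F acts at the left end, arm 4.95 m, giving F × 4.95 clockwise.
Setting net torque to zero: F × 4.95 = 2424 → F = 2424 / 4.95 = 490 N.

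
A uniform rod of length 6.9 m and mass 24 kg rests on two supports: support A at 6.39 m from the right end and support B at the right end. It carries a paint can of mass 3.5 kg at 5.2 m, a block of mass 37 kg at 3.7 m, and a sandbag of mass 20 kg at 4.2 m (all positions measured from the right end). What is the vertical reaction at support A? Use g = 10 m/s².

R_A ≈ 504 N

Take moments about support B.
Beam weight: 24 × 10 = 240 N down at 3.45 m → arm 3.45 m, τ = 240 × 3.45 = 828 N·m counterclockwise.
Paint can: 3.5 × 10 = 35 N down at 5.2 m → arm 5.2 m, τ = 35 × 5.2 = 182 N·m counterclockwise.
Block: 37 × 10 = 370 N down at 3.7 m → arm 3.7 m, τ = 370 × 3.7 = 1369 N·m counterclockwise.
Sandbag: 20 × 10 = 200 N down at 4.2 m → arm 4.2 m, τ = 200 × 4.2 = 840 N·m counterclockwise.
Net load moment about support B = 3219 N·m counterclockwise.
Reaction R at support A is upward at 6.39 m, arm 6.39 m → moment R × 6.39 clockwise.
Balancing moments: R × 6.39 = 3219, giving R = 504 N.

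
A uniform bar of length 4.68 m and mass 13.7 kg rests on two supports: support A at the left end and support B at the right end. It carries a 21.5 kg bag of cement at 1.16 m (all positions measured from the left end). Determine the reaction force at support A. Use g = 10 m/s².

R_A ≈ 230 N

About support B:
Beam weight: 13.7 × 10 = 137 N down at 2.34 m → arm 2.34 m, τ = 137 × 2.34 = 320.6 N·m counterclockwise.
Bag of cement: 21.5 × 10 = 215 N down at 1.16 m → arm 3.52 m, τ = 215 × 3.52 = 756.8 N·m counterclockwise.
Net load moment about support B = 1077 N·m counterclockwise.
Reaction R at support A is upward at 0 m, arm 4.68 m → moment R × 4.68 clockwise.
Setting net torque to zero: R × 4.68 = 1077 → R = 230 N.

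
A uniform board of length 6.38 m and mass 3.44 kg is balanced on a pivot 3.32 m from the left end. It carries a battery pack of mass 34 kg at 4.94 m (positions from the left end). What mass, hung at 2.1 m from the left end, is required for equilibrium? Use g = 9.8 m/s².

m ≈ 44.8 kg

About the pivot (at 3.32 m from the left end):
Beam weight: 3.44 × 9.8 = 33.71 N down at 3.19 m → arm 0.13 m, τ = 33.71 × 0.13 = 4.382 N·m counterclockwise.
Battery pack: 34 × 9.8 = 333.2 N down at 4.94 m → arm 1.62 m, τ = 333.2 × 1.62 = 539.8 N·m clockwise.
Net moment of known loads = 535.4 N·m clockwise.
An unknown mass m at 2.1 m has arm 1.22 m; its moment is m·g·1.22 counterclockwise.
Balancing moments: m × 9.8 × 1.22 = 535.4, giving m = 535.4 / (9.8 × 1.22) = 44.8 kg.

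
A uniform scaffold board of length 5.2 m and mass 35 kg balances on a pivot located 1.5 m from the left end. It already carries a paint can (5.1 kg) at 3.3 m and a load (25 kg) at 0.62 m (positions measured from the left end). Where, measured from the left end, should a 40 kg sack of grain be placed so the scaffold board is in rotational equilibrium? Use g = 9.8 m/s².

Choose the pivot (at 1.5 m from the left end) as the axis so the support reaction has zero arm there.
Beam weight: 35 × 9.8 = 343 N down at 2.6 m → arm 1.1 m, τ = 343 × 1.1 = 377.3 N·m clockwise.
Paint can: 5.1 × 9.8 = 49.98 N down at 3.3 m → arm 1.8 m, τ = 49.98 × 1.8 = 89.96 N·m clockwise.
Load: 25 × 9.8 = 245 N down at 0.62 m → arm 0.88 m, τ = 245 × 0.88 = 215.6 N·m counterclockwise.
Net moment of existing loads = 251.7 N·m clockwise.
The sack of grain weighs 40 × 9.8 = 392 N and must supply an equal counterclockwise moment, so its lever arm about the pivot is 251.7 / 392 = 0.642 m.
That puts it at 1.5 − 0.642 = 0.858 m from the left end.

x ≈ 0.858 m from the left end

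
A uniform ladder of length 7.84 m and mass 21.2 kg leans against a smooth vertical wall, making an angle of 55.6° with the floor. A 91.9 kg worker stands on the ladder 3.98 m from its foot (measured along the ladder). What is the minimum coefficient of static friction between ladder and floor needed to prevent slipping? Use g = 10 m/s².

μ_min ≈ 0.347

Choose the foot of the ladder as the axis so the floor normal and friction both act there and drop out.
Ladder weight 21.2×10 = 212 N acts at 3.92 m along the ladder; its horizontal arm is 3.92·cos55.6° = 2.215 m → τ = 469.6 N·m clockwise.
Worker: 91.9×10 = 919 N at 3.98 m → arm 2.249 m → τ = 2067 N·m clockwise.
Wall normal N acts horizontally at the top; its moment arm is the height L sinθ = 7.84·sin55.6° = 6.469 m, counterclockwise.
For rotational equilibrium, N × 6.469 = 2537, so N = 392.2 N.
ΣFx = 0 ⇒ f = N_wall = 392.2 N. ΣFy = 0 ⇒ N_floor = 1131 N.
μ_min = f / N_floor = 392.2 / 1131 = 0.347.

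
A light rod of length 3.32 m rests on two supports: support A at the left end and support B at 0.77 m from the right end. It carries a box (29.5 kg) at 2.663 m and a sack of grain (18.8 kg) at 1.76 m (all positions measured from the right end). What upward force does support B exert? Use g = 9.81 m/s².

Sum moments about support A (its reaction then has zero moment arm).
Box: 29.5 × 9.81 = 289.4 N down at 2.663 m → arm 0.657 m, τ = 289.4 × 0.657 = 190.1 N·m clockwise.
Sack of grain: 18.8 × 9.81 = 184.4 N down at 1.76 m → arm 1.56 m, τ = 184.4 × 1.56 = 287.7 N·m clockwise.
Net load moment about support A = 477.8 N·m clockwise.
Reaction R at support B is upward at 0.77 m, arm 2.55 m → moment R × 2.55 counterclockwise.
For rotational equilibrium, R × 2.55 = 477.8, so R = 187 N.

R_B ≈ 187 N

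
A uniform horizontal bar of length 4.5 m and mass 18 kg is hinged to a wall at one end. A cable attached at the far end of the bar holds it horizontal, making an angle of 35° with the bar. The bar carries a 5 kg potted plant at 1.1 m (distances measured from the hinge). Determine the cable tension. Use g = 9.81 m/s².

About the hinge:
Beam weight: 18 × 9.81 = 176.6 N down at 2.25 m → arm 2.25 m, τ = 176.6 × 2.25 = 397.3 N·m clockwise.
Potted plant: 5 × 9.81 = 49.05 N down at 1.1 m → arm 1.1 m, τ = 49.05 × 1.1 = 53.95 N·m clockwise.
Total clockwise load moment = 451.2 N·m.
The cable tension T acts at 4.5 m; only its component perpendicular to the bar, T sinθ, produces torque. sin 35° = 0.5736.
Balancing moments: T × 4.5 × 0.5736 = 451.2, giving T = 451.2 / 2.581 = 175 N.

T ≈ 175 N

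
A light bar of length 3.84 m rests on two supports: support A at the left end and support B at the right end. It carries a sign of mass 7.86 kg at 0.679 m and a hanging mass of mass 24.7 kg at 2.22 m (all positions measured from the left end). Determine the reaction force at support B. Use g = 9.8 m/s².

Choose support A as the axis so its reaction then has zero moment arm.
Sign: 7.86 × 9.8 = 77.03 N down at 0.679 m → arm 0.679 m, τ = 77.03 × 0.679 = 52.3 N·m clockwise.
Hanging mass: 24.7 × 9.8 = 242.1 N down at 2.22 m → arm 2.22 m, τ = 242.1 × 2.22 = 537.5 N·m clockwise.
Net load moment about support A = 589.8 N·m clockwise.
Reaction R at support B is upward at 3.84 m, arm 3.84 m → moment R × 3.84 counterclockwise.
For rotational equilibrium, R × 3.84 = 589.8, so R = 154 N.

R_B ≈ 154 N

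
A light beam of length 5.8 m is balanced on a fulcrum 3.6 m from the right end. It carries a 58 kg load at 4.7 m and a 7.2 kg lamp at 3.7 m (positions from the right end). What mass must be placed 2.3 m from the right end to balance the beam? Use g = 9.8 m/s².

Choose the fulcrum (at 3.6 m from the right end) as the axis so the support reaction has zero arm there.
Load: 58 × 9.8 = 568.4 N down at 4.7 m → arm 1.1 m, τ = 568.4 × 1.1 = 625.2 N·m counterclockwise.
Lamp: 7.2 × 9.8 = 70.56 N down at 3.7 m → arm 0.1 m, τ = 70.56 × 0.1 = 7.056 N·m counterclockwise.
Net moment of known loads = 632.3 N·m counterclockwise.
An unknown mass m at 2.3 m has arm 1.3 m; its moment is m·g·1.3 clockwise.
For rotational equilibrium, m × 9.8 × 1.3 = 632.3, so m = 632.3 / (9.8 × 1.3) = 49.6 kg.

m ≈ 49.6 kg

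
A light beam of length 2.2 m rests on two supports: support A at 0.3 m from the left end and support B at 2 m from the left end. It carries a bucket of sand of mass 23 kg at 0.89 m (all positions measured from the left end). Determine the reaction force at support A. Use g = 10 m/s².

R_A ≈ 150 N

Sum moments about support B (its reaction then has zero moment arm).
Bucket of sand: 23 × 10 = 230 N down at 0.89 m → arm 1.11 m, τ = 230 × 1.11 = 255.3 N·m counterclockwise.
Net load moment about support B = 255.3 N·m counterclockwise.
Reaction R at support A is upward at 0.3 m, arm 1.7 m → moment R × 1.7 clockwise.
For rotational equilibrium, R × 1.7 = 255.3, so R = 150 N.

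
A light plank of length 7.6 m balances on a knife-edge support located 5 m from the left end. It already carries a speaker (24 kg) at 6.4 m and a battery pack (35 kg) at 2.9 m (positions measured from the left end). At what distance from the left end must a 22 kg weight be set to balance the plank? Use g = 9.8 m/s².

x ≈ 6.81 m from the left end

Take moments about the knife-edge support (at 5 m from the left end).
Speaker: 24 × 9.8 = 235.2 N down at 6.4 m → arm 1.4 m, τ = 235.2 × 1.4 = 329.3 N·m clockwise.
Battery pack: 35 × 9.8 = 343 N down at 2.9 m → arm 2.1 m, τ = 343 × 2.1 = 720.3 N·m counterclockwise.
Net moment of existing loads = 391 N·m counterclockwise.
The weight weighs 22 × 9.8 = 215.6 N and must supply an equal clockwise moment, so its lever arm about the knife-edge support is 391 / 215.6 = 1.81 m.
That puts it at 5 + 1.81 = 6.81 m from the left end.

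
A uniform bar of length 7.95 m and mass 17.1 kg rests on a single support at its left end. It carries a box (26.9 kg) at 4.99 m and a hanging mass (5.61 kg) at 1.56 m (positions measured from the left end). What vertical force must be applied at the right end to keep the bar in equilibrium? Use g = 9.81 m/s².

F ≈ 260 N

About the left end:
Beam weight: 17.1 × 9.81 = 167.8 N down at 3.975 m → arm 3.975 m, τ = 167.8 × 3.975 = 667 N·m clockwise.
Box: 26.9 × 9.81 = 263.9 N down at 4.99 m → arm 4.99 m, τ = 263.9 × 4.99 = 1317 N·m clockwise.
Hanging mass: 5.61 × 9.81 = 55.03 N down at 1.56 m → arm 1.56 m, τ = 55.03 × 1.56 = 85.85 N·m clockwise.
Net moment of the loads = 2070 N·m clockwise.
The upward force F acts at the right end, arm 7.95 m, giving F × 7.95 counterclockwise.
Balancing moments: F × 7.95 = 2070, giving F = 2070 / 7.95 = 260 N.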